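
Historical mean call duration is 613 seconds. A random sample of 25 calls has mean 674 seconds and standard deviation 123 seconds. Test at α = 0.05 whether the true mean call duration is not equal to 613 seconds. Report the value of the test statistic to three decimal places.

H0: μ = 613; H1: μ ≠ 613 (one-sample t-test, two-sided).
t = (x̄ − μ₀)/(s/√n) = (674 − 613)/(123/√25) = 2.480
df = n − 1 = 24
Two-sided p-value ≈ 0.021
Since p ≈ 0.021 < α = 0.05, reject H0; the evidence is statistically significant.

2.480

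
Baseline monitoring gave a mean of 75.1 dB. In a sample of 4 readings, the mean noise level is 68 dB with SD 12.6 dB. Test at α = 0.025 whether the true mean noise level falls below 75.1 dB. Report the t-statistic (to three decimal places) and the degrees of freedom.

t = -1.127, df = 3

H0: μ = 75.1; H1: μ < 75.1 (one-sample t-test, left-tailed).
t = (x̄ − μ₀)/(s/√n) = (68 − 75.1)/(12.6/√4) = -1.127
df = n − 1 = 3
p-value = P(T ≤ -1.127) ≈ 0.171
Since p ≈ 0.171 > α = 0.025, fail to reject H0; the evidence is not statistically significant.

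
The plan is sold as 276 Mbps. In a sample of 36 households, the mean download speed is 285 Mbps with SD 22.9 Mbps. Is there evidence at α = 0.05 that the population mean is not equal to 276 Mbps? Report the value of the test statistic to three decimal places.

H0: μ = 276; H1: μ ≠ 276 (one-sample t-test, two-sided).
t = (x̄ − μ₀)/(s/√n) = (285 − 276)/(22.9/√36) = 2.358
df = n − 1 = 35
Two-sided p-value ≈ 0.0241
Since p ≈ 0.0241 < α = 0.05, reject H0; the evidence is statistically significant.

2.358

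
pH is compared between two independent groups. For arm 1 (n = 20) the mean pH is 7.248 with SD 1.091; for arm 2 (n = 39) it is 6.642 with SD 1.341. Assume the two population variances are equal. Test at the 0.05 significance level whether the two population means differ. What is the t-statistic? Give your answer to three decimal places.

1.744

Let group 1 = arm 1, group 2 = arm 2. H0: μ_1 = μ_2; H1: μ_1 ≠ μ_2 (two-sample pooled-variance t-test, two-sided).
s_p² = [(20−1)·1.091² + (39−1)·1.341²]/(20+39−2) = 1.59561
t = (7.248 − 6.642)/√[1.59561·(1/20 + 1/39)] = 1.744
df = n₁ + n₂ − 2 = 57
Two-sided p-value ≈ 0.0865
Since p ≈ 0.0865 > α = 0.05, fail to reject H0; the evidence is not statistically significant.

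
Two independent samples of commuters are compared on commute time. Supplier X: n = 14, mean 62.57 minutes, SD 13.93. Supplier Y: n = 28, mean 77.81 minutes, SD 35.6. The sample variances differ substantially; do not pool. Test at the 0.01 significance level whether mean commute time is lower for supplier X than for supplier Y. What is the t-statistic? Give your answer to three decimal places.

Let group 1 = supplier X, group 2 = supplier Y. H0: μ_1 = μ_2; H1: μ_1 < μ_2 (Welch's two-sample t-test, left-tailed).
t = (x̄_1 − x̄_2)/√(s_1²/n_1 + s_2²/n_2) = (62.57 − 77.81)/√(13.93²/14 + 35.6²/28) = -1.982
Welch–Satterthwaite df ≈ 38.56
p-value = P(T ≤ -1.982) ≈ 0.027
Since p ≈ 0.027 > α = 0.01, fail to reject H0; the data do not provide sufficient evidence against H0.

-1.982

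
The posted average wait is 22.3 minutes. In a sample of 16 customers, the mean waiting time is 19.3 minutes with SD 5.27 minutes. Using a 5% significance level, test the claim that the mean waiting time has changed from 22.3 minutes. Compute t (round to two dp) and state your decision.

t = -2.28; reject H0

H0: μ = 22.3; H1: μ ≠ 22.3 (one-sample t-test, two-sided).
t = (x̄ − μ₀)/(s/√n) = (19.3 − 22.3)/(5.27/√16) = -2.28
df = n − 1 = 15
Two-sided p-value ≈ 0.0379
Since p ≈ 0.0379 < α = 0.05, reject H0; the data support H1.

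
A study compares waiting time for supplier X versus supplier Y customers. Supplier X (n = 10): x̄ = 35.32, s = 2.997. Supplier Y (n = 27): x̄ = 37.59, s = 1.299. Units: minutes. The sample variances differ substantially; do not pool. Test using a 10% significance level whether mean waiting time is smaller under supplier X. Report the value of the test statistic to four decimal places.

-2.3160

Let group 1 = supplier X, group 2 = supplier Y. H0: μ_1 = μ_2; H1: μ_1 < μ_2 (Welch's two-sample t-test, left-tailed).
t = (x̄_1 − x̄_2)/√(s_1²/n_1 + s_2²/n_2) = (35.32 − 37.59)/√(2.997²/10 + 1.299²/27) = -2.3160
Welch–Satterthwaite df ≈ 10.28
p-value = P(T ≤ -2.3160) ≈ 0.021
Since p ≈ 0.021 < α = 0.1, reject H0; the data support H1.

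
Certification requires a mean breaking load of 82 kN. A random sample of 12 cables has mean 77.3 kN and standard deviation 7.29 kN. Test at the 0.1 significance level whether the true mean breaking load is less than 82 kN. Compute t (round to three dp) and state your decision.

H0: μ = 82; H1: μ < 82 (one-sample t-test, left-tailed).
t = (x̄ − μ₀)/(s/√n) = (77.3 − 82)/(7.29/√12) = -2.233
df = n − 1 = 11
p-value = P(T ≤ -2.233) ≈ 0.024
Since p ≈ 0.024 < α = 0.1, reject H0; the data support H1.

t = -2.233; reject H0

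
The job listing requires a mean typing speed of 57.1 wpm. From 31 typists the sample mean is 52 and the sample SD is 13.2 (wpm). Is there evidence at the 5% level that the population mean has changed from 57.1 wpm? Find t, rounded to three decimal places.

-2.151

H0: μ = 57.1; H1: μ ≠ 57.1 (one-sample t-test, two-sided).
t = (x̄ − μ₀)/(s/√n) = (52 − 57.1)/(13.2/√31) = -2.151
df = n − 1 = 30
Two-sided p-value ≈ 0.040
Since p ≈ 0.040 < α = 0.05, reject H0; the evidence is statistically significant.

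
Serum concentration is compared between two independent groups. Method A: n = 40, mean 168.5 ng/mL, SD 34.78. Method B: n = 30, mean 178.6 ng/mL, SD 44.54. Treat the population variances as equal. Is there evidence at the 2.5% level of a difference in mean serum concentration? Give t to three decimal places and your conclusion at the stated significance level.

t = -1.066; fail to reject H0

Let group 1 = method A, group 2 = method B. H0: μ_1 = μ_2; H1: μ_1 ≠ μ_2 (two-sample pooled-variance t-test, two-sided).
s_p² = [(40−1)·34.78² + (30−1)·44.54²]/(40+30−2) = 1539.81
t = (168.5 − 178.6)/√[1539.81·(1/40 + 1/30)] = -1.066
df = n₁ + n₂ − 2 = 68
Two-sided p-value ≈ 0.2903
Since p ≈ 0.2903 > α = 0.025, fail to reject H0; the data do not provide sufficient evidence against H0.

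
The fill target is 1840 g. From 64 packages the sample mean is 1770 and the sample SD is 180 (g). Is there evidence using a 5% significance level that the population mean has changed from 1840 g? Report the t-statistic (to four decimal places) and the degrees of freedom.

H0: μ = 1840; H1: μ ≠ 1840 (one-sample t-test, two-sided).
t = (x̄ − μ₀)/(s/√n) = (1770 − 1840)/(180/√64) = -3.1111
df = n − 1 = 63
Two-sided p-value ≈ 0.0028
Since p ≈ 0.0028 < α = 0.05, reject H0; the data support H1.

t = -3.1111, df = 63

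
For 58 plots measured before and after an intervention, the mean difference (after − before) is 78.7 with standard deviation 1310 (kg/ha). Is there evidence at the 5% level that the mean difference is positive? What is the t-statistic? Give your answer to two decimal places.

H0: μ_d = 0; H1: μ_d > 0 (paired t-test on the differences, right-tailed).
t = d̄/(s_d/√n) = 78.7/(1310/√58) = 0.46
df = n − 1 = 57
p-value = P(T ≥ 0.46) ≈ 0.3245
Since p ≈ 0.3245 > α = 0.05, fail to reject H0; the evidence is not statistically significant.

0.46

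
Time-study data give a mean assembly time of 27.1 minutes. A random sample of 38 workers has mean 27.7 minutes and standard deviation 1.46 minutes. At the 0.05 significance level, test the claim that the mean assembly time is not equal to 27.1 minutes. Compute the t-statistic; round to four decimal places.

2.5333

H0: μ = 27.1; H1: μ ≠ 27.1 (one-sample t-test, two-sided).
t = (x̄ − μ₀)/(s/√n) = (27.7 − 27.1)/(1.46/√38) = 2.5333
df = n − 1 = 37
Two-sided p-value ≈ 0.0157
Since p ≈ 0.0157 < α = 0.05, reject H0; the data support H1.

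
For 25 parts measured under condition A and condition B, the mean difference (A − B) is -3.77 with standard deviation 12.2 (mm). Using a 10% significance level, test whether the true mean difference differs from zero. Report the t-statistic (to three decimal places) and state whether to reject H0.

H0: μ_d = 0; H1: μ_d ≠ 0 (paired t-test on the differences, two-sided).
t = d̄/(s_d/√n) = -3.77/(12.2/√25) = -1.545
df = n − 1 = 24
Two-sided p-value ≈ 0.135
Since p ≈ 0.135 > α = 0.1, fail to reject H0; the evidence is not statistically significant.

t = -1.545; fail to reject H0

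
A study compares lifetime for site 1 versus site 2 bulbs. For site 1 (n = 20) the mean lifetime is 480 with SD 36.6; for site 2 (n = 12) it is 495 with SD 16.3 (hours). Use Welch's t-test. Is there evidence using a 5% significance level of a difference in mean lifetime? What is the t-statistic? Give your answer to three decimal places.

Let group 1 = site 1, group 2 = site 2. H0: μ_1 = μ_2; H1: μ_1 ≠ μ_2 (Welch's two-sample t-test, two-sided).
t = (x̄_1 − x̄_2)/√(s_1²/n_1 + s_2²/n_2) = (480 − 495)/√(36.6²/20 + 16.3²/12) = -1.589
Welch–Satterthwaite df ≈ 28.30
Two-sided p-value ≈ 0.1232
Since p ≈ 0.1232 > α = 0.05, fail to reject H0; the evidence is not statistically significant.

-1.589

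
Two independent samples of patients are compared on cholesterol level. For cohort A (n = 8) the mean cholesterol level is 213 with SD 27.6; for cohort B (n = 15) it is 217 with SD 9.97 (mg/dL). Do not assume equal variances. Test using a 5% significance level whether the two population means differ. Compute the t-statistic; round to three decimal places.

Let group 1 = cohort A, group 2 = cohort B. H0: μ_1 = μ_2; H1: μ_1 ≠ μ_2 (Welch's two-sample t-test, two-sided).
t = (x̄_1 − x̄_2)/√(s_1²/n_1 + s_2²/n_2) = (213 − 217)/√(27.6²/8 + 9.97²/15) = -0.396
Welch–Satterthwaite df ≈ 7.99
Two-sided p-value ≈ 0.702
Since p ≈ 0.702 > α = 0.05, fail to reject H0; the evidence is not statistically significant.

-0.396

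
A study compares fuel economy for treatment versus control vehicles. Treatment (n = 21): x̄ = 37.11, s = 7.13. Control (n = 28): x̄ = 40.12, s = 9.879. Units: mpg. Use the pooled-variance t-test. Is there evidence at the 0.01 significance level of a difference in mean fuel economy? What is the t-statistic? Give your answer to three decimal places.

-1.183

Let group 1 = treatment, group 2 = control. H0: μ_1 = μ_2; H1: μ_1 ≠ μ_2 (two-sample pooled-variance t-test, two-sided).
s_p² = [(21−1)·7.13² + (28−1)·9.879²]/(21+28−2) = 77.6977
t = (37.11 − 40.12)/√[77.6977·(1/21 + 1/28)] = -1.183
df = n₁ + n₂ − 2 = 47
Two-sided p-value ≈ 0.243
Since p ≈ 0.243 > α = 0.01, fail to reject H0; the evidence is not statistically significant.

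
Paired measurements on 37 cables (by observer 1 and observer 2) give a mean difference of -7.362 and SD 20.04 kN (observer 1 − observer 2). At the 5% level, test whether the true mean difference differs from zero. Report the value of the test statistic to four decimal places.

H0: μ_d = 0; H1: μ_d ≠ 0 (paired t-test on the differences, two-sided).
t = d̄/(s_d/√n) = -7.362/(20.04/√37) = -2.2346
df = n − 1 = 36
Two-sided p-value ≈ 0.032
Since p ≈ 0.032 < α = 0.05, reject H0; the data support H1.

-2.2346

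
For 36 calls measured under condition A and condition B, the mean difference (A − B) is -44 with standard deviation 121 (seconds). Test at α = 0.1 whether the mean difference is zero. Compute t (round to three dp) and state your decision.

t = -2.182; reject H0

H0: μ_d = 0; H1: μ_d ≠ 0 (paired t-test on the differences, two-sided).
t = d̄/(s_d/√n) = -44/(121/√36) = -2.182
df = n − 1 = 35
Two-sided p-value ≈ 0.0359
Since p ≈ 0.0359 < α = 0.1, reject H0; the data support H1.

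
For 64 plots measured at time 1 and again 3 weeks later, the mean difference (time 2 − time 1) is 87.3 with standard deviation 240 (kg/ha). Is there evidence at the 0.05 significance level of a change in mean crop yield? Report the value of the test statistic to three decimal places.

2.910

H0: μ_d = 0; H1: μ_d ≠ 0 (paired t-test on the differences, two-sided).
t = d̄/(s_d/√n) = 87.3/(240/√64) = 2.910
df = n − 1 = 63
Two-sided p-value ≈ 0.005
Since p ≈ 0.005 < α = 0.05, reject H0; the evidence is statistically significant.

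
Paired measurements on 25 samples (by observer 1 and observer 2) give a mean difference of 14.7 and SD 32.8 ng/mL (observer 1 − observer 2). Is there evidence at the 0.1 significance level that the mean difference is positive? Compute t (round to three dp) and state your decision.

H0: μ_d = 0; H1: μ_d > 0 (paired t-test on the differences, right-tailed).
t = d̄/(s_d/√n) = 14.7/(32.8/√25) = 2.241
df = n − 1 = 24
p-value = P(T ≥ 2.241) ≈ 0.0173
Since p ≈ 0.0173 < α = 0.1, reject H0; the data support H1.

t = 2.241; reject H0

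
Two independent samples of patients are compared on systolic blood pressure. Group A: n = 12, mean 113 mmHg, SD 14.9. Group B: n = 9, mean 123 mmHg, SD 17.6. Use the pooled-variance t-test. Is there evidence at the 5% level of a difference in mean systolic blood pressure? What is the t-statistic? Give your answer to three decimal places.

Let group 1 = group A, group 2 = group B. H0: μ_1 = μ_2; H1: μ_1 ≠ μ_2 (two-sample pooled-variance t-test, two-sided).
s_p² = [(12−1)·14.9² + (9−1)·17.6²]/(12+9−2) = 258.957
t = (113 − 123)/√[258.957·(1/12 + 1/9)] = -1.409
df = n₁ + n₂ − 2 = 19
Two-sided p-value ≈ 0.1749
Since p ≈ 0.1749 > α = 0.05, fail to reject H0; the evidence is not statistically significant.

-1.409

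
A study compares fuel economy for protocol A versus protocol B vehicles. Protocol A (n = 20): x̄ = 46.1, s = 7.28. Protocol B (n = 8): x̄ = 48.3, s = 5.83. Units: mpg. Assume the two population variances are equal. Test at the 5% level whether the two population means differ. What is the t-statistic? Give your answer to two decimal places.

-0.76

Let group 1 = protocol A, group 2 = protocol B. H0: μ_1 = μ_2; H1: μ_1 ≠ μ_2 (two-sample pooled-variance t-test, two-sided).
s_p² = [(20−1)·7.28² + (8−1)·5.83²]/(20+8−2) = 47.8805
t = (46.1 − 48.3)/√[47.8805·(1/20 + 1/8)] = -0.76
df = n₁ + n₂ − 2 = 26
Two-sided p-value ≈ 0.454
Since p ≈ 0.454 > α = 0.05, fail to reject H0; the evidence is not statistically significant.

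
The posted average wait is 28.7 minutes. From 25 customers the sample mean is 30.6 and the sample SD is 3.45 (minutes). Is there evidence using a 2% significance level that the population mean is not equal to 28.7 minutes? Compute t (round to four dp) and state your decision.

H0: μ = 28.7; H1: μ ≠ 28.7 (one-sample t-test, two-sided).
t = (x̄ − μ₀)/(s/√n) = (30.6 − 28.7)/(3.45/√25) = 2.7536
df = n − 1 = 24
Two-sided p-value ≈ 0.0111
Since p ≈ 0.0111 < α = 0.02, reject H0; the evidence is statistically significant.

t = 2.7536; reject H0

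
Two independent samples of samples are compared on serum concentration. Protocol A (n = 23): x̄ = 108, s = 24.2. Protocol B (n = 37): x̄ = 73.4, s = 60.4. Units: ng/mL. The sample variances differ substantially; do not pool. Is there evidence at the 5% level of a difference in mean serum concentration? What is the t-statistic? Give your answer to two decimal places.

Let group 1 = protocol A, group 2 = protocol B. H0: μ_1 = μ_2; H1: μ_1 ≠ μ_2 (Welch's two-sample t-test, two-sided).
t = (x̄_1 − x̄_2)/√(s_1²/n_1 + s_2²/n_2) = (108 − 73.4)/√(24.2²/23 + 60.4²/37) = 3.11
Welch–Satterthwaite df ≈ 51.39
Two-sided p-value ≈ 0.0031
Since p ≈ 0.0031 < α = 0.05, reject H0; the evidence is statistically significant.

3.11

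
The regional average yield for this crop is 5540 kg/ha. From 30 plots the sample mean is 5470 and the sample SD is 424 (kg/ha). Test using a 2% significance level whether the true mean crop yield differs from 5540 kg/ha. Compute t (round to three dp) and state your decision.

H0: μ = 5540; H1: μ ≠ 5540 (one-sample t-test, two-sided).
t = (x̄ − μ₀)/(s/√n) = (5470 − 5540)/(424/√30) = -0.904
df = n − 1 = 29
Two-sided p-value ≈ 0.3733
Since p ≈ 0.3733 > α = 0.02, fail to reject H0; the evidence is not statistically significant.

t = -0.904; fail to reject H0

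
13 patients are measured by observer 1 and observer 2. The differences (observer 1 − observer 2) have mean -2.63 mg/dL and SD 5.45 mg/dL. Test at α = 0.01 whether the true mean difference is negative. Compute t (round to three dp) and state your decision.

H0: μ_d = 0; H1: μ_d < 0 (paired t-test on the differences, left-tailed).
t = d̄/(s_d/√n) = -2.63/(5.45/√13) = -1.740
df = n − 1 = 12
p-value = P(T ≤ -1.740) ≈ 0.0537
Since p ≈ 0.0537 > α = 0.01, fail to reject H0; the data do not provide sufficient evidence against H0.

t = -1.740; fail to reject H0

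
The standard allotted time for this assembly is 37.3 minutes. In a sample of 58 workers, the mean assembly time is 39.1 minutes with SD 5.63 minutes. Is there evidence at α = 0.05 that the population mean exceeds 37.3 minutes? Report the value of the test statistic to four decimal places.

2.4349

H0: μ = 37.3; H1: μ > 37.3 (one-sample t-test, right-tailed).
t = (x̄ − μ₀)/(s/√n) = (39.1 − 37.3)/(5.63/√58) = 2.4349
df = n − 1 = 57
p-value = P(T ≥ 2.4349) ≈ 0.009
Since p ≈ 0.009 < α = 0.05, reject H0; the evidence is statistically significant.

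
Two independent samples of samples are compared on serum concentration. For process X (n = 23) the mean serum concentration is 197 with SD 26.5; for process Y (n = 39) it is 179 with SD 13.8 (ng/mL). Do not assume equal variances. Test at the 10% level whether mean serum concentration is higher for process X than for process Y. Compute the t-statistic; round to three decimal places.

Let group 1 = process X, group 2 = process Y. H0: μ_1 = μ_2; H1: μ_1 > μ_2 (Welch's two-sample t-test, right-tailed).
t = (x̄_1 − x̄_2)/√(s_1²/n_1 + s_2²/n_2) = (197 − 179)/√(26.5²/23 + 13.8²/39) = 3.025
Welch–Satterthwaite df ≈ 29.17
p-value = P(T ≥ 3.025) ≈ 0.003
Since p ≈ 0.003 < α = 0.1, reject H0; the data support H1.

3.025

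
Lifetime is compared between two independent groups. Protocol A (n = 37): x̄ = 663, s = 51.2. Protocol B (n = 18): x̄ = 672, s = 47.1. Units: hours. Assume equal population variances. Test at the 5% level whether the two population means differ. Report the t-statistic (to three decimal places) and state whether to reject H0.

Let group 1 = protocol A, group 2 = protocol B. H0: μ_1 = μ_2; H1: μ_1 ≠ μ_2 (two-sample pooled-variance t-test, two-sided).
s_p² = [(37−1)·51.2² + (18−1)·47.1²]/(37+18−2) = 2492.17
t = (663 − 672)/√[2492.17·(1/37 + 1/18)] = -0.627
df = n₁ + n₂ − 2 = 53
Two-sided p-value ≈ 0.533
Since p ≈ 0.533 > α = 0.05, fail to reject H0; the data do not provide sufficient evidence against H0.

t = -0.627; fail to reject H0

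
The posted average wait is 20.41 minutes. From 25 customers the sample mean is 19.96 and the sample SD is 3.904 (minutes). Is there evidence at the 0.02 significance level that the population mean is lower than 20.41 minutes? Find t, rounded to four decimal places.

-0.5763

H0: μ = 20.41; H1: μ < 20.41 (one-sample t-test, left-tailed).
t = (x̄ − μ₀)/(s/√n) = (19.96 − 20.41)/(3.904/√25) = -0.5763
df = n − 1 = 24
p-value = P(T ≤ -0.5763) ≈ 0.285
Since p ≈ 0.285 > α = 0.02, fail to reject H0; the evidence is not statistically significant.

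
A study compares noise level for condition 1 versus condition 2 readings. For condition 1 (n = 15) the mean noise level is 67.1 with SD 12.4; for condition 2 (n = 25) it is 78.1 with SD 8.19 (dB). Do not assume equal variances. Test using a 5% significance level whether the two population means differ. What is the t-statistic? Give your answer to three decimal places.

-3.059

Let group 1 = condition 1, group 2 = condition 2. H0: μ_1 = μ_2; H1: μ_1 ≠ μ_2 (Welch's two-sample t-test, two-sided).
t = (x̄_1 − x̄_2)/√(s_1²/n_1 + s_2²/n_2) = (67.1 − 78.1)/√(12.4²/15 + 8.19²/25) = -3.059
Welch–Satterthwaite df ≈ 21.43
Two-sided p-value ≈ 0.006
Since p ≈ 0.006 < α = 0.05, reject H0; the data support H1.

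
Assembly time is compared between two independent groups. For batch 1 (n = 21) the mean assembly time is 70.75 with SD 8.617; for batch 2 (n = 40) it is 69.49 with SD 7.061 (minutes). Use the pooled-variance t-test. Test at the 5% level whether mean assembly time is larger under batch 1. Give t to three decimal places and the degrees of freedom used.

t = 0.613, df = 59

Let group 1 = batch 1, group 2 = batch 2. H0: μ_1 = μ_2; H1: μ_1 > μ_2 (two-sample pooled-variance t-test, right-tailed).
s_p² = [(21−1)·8.617² + (40−1)·7.061²]/(21+40−2) = 58.1272
t = (70.75 − 69.49)/√[58.1272·(1/21 + 1/40)] = 0.613
df = n₁ + n₂ − 2 = 59
p-value = P(T ≥ 0.613) ≈ 0.2710
Since p ≈ 0.2710 > α = 0.05, fail to reject H0; the data do not provide sufficient evidence against H0.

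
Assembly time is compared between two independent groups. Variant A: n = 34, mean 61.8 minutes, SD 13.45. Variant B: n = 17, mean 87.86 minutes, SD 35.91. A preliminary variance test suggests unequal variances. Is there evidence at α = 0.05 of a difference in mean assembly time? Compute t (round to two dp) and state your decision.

t = -2.89; reject H0

Let group 1 = variant A, group 2 = variant B. H0: μ_1 = μ_2; H1: μ_1 ≠ μ_2 (Welch's two-sample t-test, two-sided).
t = (x̄_1 − x̄_2)/√(s_1²/n_1 + s_2²/n_2) = (61.8 − 87.86)/√(13.45²/34 + 35.91²/17) = -2.89
Welch–Satterthwaite df ≈ 18.28
Two-sided p-value ≈ 0.0096
Since p ≈ 0.0096 < α = 0.05, reject H0; the evidence is statistically significant.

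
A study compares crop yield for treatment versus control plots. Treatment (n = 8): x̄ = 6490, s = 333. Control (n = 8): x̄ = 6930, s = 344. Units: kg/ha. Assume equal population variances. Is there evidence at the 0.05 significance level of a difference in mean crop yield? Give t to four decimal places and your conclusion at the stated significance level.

Let group 1 = treatment, group 2 = control. H0: μ_1 = μ_2; H1: μ_1 ≠ μ_2 (two-sample pooled-variance t-test, two-sided).
s_p² = [(8−1)·333² + (8−1)·344²]/(8+8−2) = 114612
t = (6490 − 6930)/√[114612·(1/8 + 1/8)] = -2.5994
df = n₁ + n₂ − 2 = 14
Two-sided p-value ≈ 0.021
Since p ≈ 0.021 < α = 0.05, reject H0; the data support H1.

t = -2.5994; reject H0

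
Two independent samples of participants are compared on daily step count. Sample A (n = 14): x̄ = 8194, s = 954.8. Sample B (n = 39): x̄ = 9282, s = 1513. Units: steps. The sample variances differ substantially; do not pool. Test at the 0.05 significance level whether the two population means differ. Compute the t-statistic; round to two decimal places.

-3.09

Let group 1 = sample A, group 2 = sample B. H0: μ_1 = μ_2; H1: μ_1 ≠ μ_2 (Welch's two-sample t-test, two-sided).
t = (x̄_1 − x̄_2)/√(s_1²/n_1 + s_2²/n_2) = (8194 − 9282)/√(954.8²/14 + 1513²/39) = -3.09
Welch–Satterthwaite df ≈ 36.78
Two-sided p-value ≈ 0.0038
Since p ≈ 0.0038 < α = 0.05, reject H0; the data support H1.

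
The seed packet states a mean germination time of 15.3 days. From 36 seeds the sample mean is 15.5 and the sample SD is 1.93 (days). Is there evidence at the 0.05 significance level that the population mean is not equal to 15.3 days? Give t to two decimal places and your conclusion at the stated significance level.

H0: μ = 15.3; H1: μ ≠ 15.3 (one-sample t-test, two-sided).
t = (x̄ − μ₀)/(s/√n) = (15.5 − 15.3)/(1.93/√36) = 0.62
df = n − 1 = 35
Two-sided p-value ≈ 0.538
Since p ≈ 0.538 > α = 0.05, fail to reject H0; the evidence is not statistically significant.

t = 0.62; fail to reject H0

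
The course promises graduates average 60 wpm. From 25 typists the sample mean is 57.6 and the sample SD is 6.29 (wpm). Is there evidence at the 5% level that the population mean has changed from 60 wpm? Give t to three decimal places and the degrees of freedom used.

H0: μ = 60; H1: μ ≠ 60 (one-sample t-test, two-sided).
t = (x̄ − μ₀)/(s/√n) = (57.6 − 60)/(6.29/√25) = -1.908
df = n − 1 = 24
Two-sided p-value ≈ 0.068
Since p ≈ 0.068 > α = 0.05, fail to reject H0; the data do not provide sufficient evidence against H0.

t = -1.908, df = 24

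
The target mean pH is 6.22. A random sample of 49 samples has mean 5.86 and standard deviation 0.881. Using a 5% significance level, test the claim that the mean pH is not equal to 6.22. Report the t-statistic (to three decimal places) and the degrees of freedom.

H0: μ = 6.22; H1: μ ≠ 6.22 (one-sample t-test, two-sided).
t = (x̄ − μ₀)/(s/√n) = (5.86 − 6.22)/(0.881/√49) = -2.860
df = n − 1 = 48
Two-sided p-value ≈ 0.0062
Since p ≈ 0.0062 < α = 0.05, reject H0; the evidence is statistically significant.

t = -2.860, df = 48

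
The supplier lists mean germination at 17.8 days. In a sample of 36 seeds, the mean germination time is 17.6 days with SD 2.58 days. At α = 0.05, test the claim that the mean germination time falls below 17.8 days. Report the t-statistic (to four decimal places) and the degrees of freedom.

t = -0.4651, df = 35

H0: μ = 17.8; H1: μ < 17.8 (one-sample t-test, left-tailed).
t = (x̄ − μ₀)/(s/√n) = (17.6 − 17.8)/(2.58/√36) = -0.4651
df = n − 1 = 35
p-value = P(T ≤ -0.4651) ≈ 0.322
Since p ≈ 0.322 > α = 0.05, fail to reject H0; the data do not provide sufficient evidence against H0.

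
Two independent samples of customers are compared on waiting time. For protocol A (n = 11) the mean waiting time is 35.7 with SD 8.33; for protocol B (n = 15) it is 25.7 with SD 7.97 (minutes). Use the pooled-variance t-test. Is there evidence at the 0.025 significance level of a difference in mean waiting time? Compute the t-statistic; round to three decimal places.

Let group 1 = protocol A, group 2 = protocol B. H0: μ_1 = μ_2; H1: μ_1 ≠ μ_2 (two-sample pooled-variance t-test, two-sided).
s_p² = [(11−1)·8.33² + (15−1)·7.97²]/(11+15−2) = 65.9659
t = (35.7 − 25.7)/√[65.9659·(1/11 + 1/15)] = 3.102
df = n₁ + n₂ − 2 = 24
Two-sided p-value ≈ 0.0049
Since p ≈ 0.0049 < α = 0.025, reject H0; the data support H1.

3.102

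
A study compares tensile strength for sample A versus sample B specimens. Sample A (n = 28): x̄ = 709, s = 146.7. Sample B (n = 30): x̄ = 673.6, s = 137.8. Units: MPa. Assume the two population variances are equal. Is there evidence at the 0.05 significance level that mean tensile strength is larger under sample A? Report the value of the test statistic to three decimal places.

0.948

Let group 1 = sample A, group 2 = sample B. H0: μ_1 = μ_2; H1: μ_1 > μ_2 (two-sample pooled-variance t-test, right-tailed).
s_p² = [(28−1)·146.7² + (30−1)·137.8²]/(28+30−2) = 20209.6
t = (709 − 673.6)/√[20209.6·(1/28 + 1/30)] = 0.948
df = n₁ + n₂ − 2 = 56
p-value = P(T ≥ 0.948) ≈ 0.174
Since p ≈ 0.174 > α = 0.05, fail to reject H0; the evidence is not statistically significant.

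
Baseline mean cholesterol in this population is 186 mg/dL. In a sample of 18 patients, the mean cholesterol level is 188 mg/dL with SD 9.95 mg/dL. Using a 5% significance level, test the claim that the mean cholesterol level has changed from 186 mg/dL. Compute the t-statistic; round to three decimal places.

0.853

H0: μ = 186; H1: μ ≠ 186 (one-sample t-test, two-sided).
t = (x̄ − μ₀)/(s/√n) = (188 − 186)/(9.95/√18) = 0.853
df = n − 1 = 17
Two-sided p-value ≈ 0.406
Since p ≈ 0.406 > α = 0.05, fail to reject H0; the data do not provide sufficient evidence against H0.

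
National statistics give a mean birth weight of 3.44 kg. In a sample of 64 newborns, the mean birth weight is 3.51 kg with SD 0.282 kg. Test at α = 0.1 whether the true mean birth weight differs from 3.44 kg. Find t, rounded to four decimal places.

1.9858

H0: μ = 3.44; H1: μ ≠ 3.44 (one-sample t-test, two-sided).
t = (x̄ − μ₀)/(s/√n) = (3.51 − 3.44)/(0.282/√64) = 1.9858
df = n − 1 = 63
Two-sided p-value ≈ 0.0514
Since p ≈ 0.0514 < α = 0.1, reject H0; the evidence is statistically significant.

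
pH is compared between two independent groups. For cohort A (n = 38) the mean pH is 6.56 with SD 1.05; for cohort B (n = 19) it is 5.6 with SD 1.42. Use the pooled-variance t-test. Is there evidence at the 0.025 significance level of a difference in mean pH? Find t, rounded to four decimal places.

Let group 1 = cohort A, group 2 = cohort B. H0: μ_1 = μ_2; H1: μ_1 ≠ μ_2 (two-sample pooled-variance t-test, two-sided).
s_p² = [(38−1)·1.05² + (19−1)·1.42²]/(38+19−2) = 1.40159
t = (6.56 − 5.6)/√[1.40159·(1/38 + 1/19)] = 2.8860
df = n₁ + n₂ − 2 = 55
Two-sided p-value ≈ 0.0056
Since p ≈ 0.0056 < α = 0.025, reject H0; the evidence is statistically significant.

2.8860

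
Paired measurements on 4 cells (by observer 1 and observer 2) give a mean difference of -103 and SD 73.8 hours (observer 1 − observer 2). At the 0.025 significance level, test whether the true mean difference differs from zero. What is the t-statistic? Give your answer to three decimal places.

-2.791

H0: μ_d = 0; H1: μ_d ≠ 0 (paired t-test on the differences, two-sided).
t = d̄/(s_d/√n) = -103/(73.8/√4) = -2.791
df = n − 1 = 3
Two-sided p-value ≈ 0.0683
Since p ≈ 0.0683 > α = 0.025, fail to reject H0; the data do not provide sufficient evidence against H0.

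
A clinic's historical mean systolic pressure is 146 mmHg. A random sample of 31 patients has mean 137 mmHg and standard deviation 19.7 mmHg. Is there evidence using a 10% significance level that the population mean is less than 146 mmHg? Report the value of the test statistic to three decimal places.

H0: μ = 146; H1: μ < 146 (one-sample t-test, left-tailed).
t = (x̄ − μ₀)/(s/√n) = (137 − 146)/(19.7/√31) = -2.544
df = n − 1 = 30
p-value = P(T ≤ -2.544) ≈ 0.008
Since p ≈ 0.008 < α = 0.1, reject H0; the evidence is statistically significant.

-2.544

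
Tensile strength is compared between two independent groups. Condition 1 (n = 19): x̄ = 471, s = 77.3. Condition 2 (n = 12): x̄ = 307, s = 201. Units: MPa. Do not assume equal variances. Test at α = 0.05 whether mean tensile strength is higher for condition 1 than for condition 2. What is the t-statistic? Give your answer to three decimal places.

2.703

Let group 1 = condition 1, group 2 = condition 2. H0: μ_1 = μ_2; H1: μ_1 > μ_2 (Welch's two-sample t-test, right-tailed).
t = (x̄_1 − x̄_2)/√(s_1²/n_1 + s_2²/n_2) = (471 − 307)/√(77.3²/19 + 201²/12) = 2.703
Welch–Satterthwaite df ≈ 13.08
p-value = P(T ≥ 2.703) ≈ 0.0090
Since p ≈ 0.0090 < α = 0.05, reject H0; the evidence is statistically significant.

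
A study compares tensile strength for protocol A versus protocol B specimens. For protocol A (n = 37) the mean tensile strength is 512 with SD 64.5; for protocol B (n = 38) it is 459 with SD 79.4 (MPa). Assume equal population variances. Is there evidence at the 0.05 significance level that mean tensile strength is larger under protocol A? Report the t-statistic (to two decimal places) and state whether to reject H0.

t = 3.17; reject H0

Let group 1 = protocol A, group 2 = protocol B. H0: μ_1 = μ_2; H1: μ_1 > μ_2 (two-sample pooled-variance t-test, right-tailed).
s_p² = [(37−1)·64.5² + (38−1)·79.4²]/(37+38−2) = 5246.99
t = (512 − 459)/√[5246.99·(1/37 + 1/38)] = 3.17
df = n₁ + n₂ − 2 = 73
p-value = P(T ≥ 3.17) ≈ 0.0011
Since p ≈ 0.0011 < α = 0.05, reject H0; the data support H1.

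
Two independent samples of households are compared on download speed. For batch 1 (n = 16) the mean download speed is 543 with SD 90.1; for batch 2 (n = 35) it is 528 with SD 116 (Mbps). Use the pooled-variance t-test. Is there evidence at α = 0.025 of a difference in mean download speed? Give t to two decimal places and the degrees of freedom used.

t = 0.46, df = 49

Let group 1 = batch 1, group 2 = batch 2. H0: μ_1 = μ_2; H1: μ_1 ≠ μ_2 (two-sample pooled-variance t-test, two-sided).
s_p² = [(16−1)·90.1² + (35−1)·116²]/(16+35−2) = 11821.9
t = (543 − 528)/√[11821.9·(1/16 + 1/35)] = 0.46
df = n₁ + n₂ − 2 = 49
Two-sided p-value ≈ 0.650
Since p ≈ 0.650 > α = 0.025, fail to reject H0; the evidence is not statistically significant.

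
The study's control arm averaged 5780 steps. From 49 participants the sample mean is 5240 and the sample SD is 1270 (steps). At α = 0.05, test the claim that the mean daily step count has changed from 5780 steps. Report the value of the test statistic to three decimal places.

H0: μ = 5780; H1: μ ≠ 5780 (one-sample t-test, two-sided).
t = (x̄ − μ₀)/(s/√n) = (5240 − 5780)/(1270/√49) = -2.976
df = n − 1 = 48
Two-sided p-value ≈ 0.0046
Since p ≈ 0.0046 < α = 0.05, reject H0; the data support H1.

-2.976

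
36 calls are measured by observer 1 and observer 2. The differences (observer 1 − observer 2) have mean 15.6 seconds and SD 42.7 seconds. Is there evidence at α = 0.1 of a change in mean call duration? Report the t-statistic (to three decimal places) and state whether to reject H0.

H0: μ_d = 0; H1: μ_d ≠ 0 (paired t-test on the differences, two-sided).
t = d̄/(s_d/√n) = 15.6/(42.7/√36) = 2.192
df = n − 1 = 35
Two-sided p-value ≈ 0.035
Since p ≈ 0.035 < α = 0.1, reject H0; the data support H1.

t = 2.192; reject H0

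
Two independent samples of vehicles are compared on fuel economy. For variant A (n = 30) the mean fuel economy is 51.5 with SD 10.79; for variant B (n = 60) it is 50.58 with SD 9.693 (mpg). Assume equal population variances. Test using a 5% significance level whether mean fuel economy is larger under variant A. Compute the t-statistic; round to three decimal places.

Let group 1 = variant A, group 2 = variant B. H0: μ_1 = μ_2; H1: μ_1 > μ_2 (two-sample pooled-variance t-test, right-tailed).
s_p² = [(30−1)·10.79² + (60−1)·9.693²]/(30+60−2) = 101.359
t = (51.5 − 50.58)/√[101.359·(1/30 + 1/60)] = 0.409
df = n₁ + n₂ − 2 = 88
p-value = P(T ≥ 0.409) ≈ 0.3419
Since p ≈ 0.3419 > α = 0.05, fail to reject H0; the evidence is not statistically significant.

0.409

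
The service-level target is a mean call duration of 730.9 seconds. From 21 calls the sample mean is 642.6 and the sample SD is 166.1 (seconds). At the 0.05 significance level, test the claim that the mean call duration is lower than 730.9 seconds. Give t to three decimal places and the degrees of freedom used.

H0: μ = 730.9; H1: μ < 730.9 (one-sample t-test, left-tailed).
t = (x̄ − μ₀)/(s/√n) = (642.6 − 730.9)/(166.1/√21) = -2.436
df = n − 1 = 20
p-value = P(T ≤ -2.436) ≈ 0.0122
Since p ≈ 0.0122 < α = 0.05, reject H0; the evidence is statistically significant.

t = -2.436, df = 20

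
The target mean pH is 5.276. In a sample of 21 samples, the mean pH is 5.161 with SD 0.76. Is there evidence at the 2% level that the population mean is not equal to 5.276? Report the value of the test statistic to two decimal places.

-0.69

H0: μ = 5.276; H1: μ ≠ 5.276 (one-sample t-test, two-sided).
t = (x̄ − μ₀)/(s/√n) = (5.161 − 5.276)/(0.76/√21) = -0.69
df = n − 1 = 20
Two-sided p-value ≈ 0.496
Since p ≈ 0.496 > α = 0.02, fail to reject H0; the data do not provide sufficient evidence against H0.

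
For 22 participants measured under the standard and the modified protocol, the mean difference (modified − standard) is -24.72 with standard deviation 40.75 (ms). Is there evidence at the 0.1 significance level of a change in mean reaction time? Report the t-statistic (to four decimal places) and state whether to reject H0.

H0: μ_d = 0; H1: μ_d ≠ 0 (paired t-test on the differences, two-sided).
t = d̄/(s_d/√n) = -24.72/(40.75/√22) = -2.8453
df = n − 1 = 21
Two-sided p-value ≈ 0.0097
Since p ≈ 0.0097 < α = 0.1, reject H0; the data support H1.

t = -2.8453; reject H0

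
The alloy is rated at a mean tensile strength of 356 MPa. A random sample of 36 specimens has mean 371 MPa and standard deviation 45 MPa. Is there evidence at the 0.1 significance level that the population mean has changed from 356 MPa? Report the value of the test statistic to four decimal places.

2.0000

H0: μ = 356; H1: μ ≠ 356 (one-sample t-test, two-sided).
t = (x̄ − μ₀)/(s/√n) = (371 − 356)/(45/√36) = 2.0000
df = n − 1 = 35
Two-sided p-value ≈ 0.053
Since p ≈ 0.053 < α = 0.1, reject H0; the evidence is statistically significant.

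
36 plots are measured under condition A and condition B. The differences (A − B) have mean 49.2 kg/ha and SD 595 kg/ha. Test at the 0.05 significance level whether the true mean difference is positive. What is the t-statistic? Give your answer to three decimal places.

H0: μ_d = 0; H1: μ_d > 0 (paired t-test on the differences, right-tailed).
t = d̄/(s_d/√n) = 49.2/(595/√36) = 0.496
df = n − 1 = 35
p-value = P(T ≥ 0.496) ≈ 0.3115
Since p ≈ 0.3115 > α = 0.05, fail to reject H0; the evidence is not statistically significant.

0.496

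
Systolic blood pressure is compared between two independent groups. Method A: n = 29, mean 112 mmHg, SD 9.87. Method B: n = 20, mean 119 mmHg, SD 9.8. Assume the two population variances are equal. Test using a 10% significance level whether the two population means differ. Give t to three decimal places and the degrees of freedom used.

Let group 1 = method A, group 2 = method B. H0: μ_1 = μ_2; H1: μ_1 ≠ μ_2 (two-sample pooled-variance t-test, two-sided).
s_p² = [(29−1)·9.87² + (20−1)·9.8²]/(29+20−2) = 96.8603
t = (112 − 119)/√[96.8603·(1/29 + 1/20)] = -2.447
df = n₁ + n₂ − 2 = 47
Two-sided p-value ≈ 0.0182
Since p ≈ 0.0182 < α = 0.1, reject H0; the evidence is statistically significant.

t = -2.447, df = 47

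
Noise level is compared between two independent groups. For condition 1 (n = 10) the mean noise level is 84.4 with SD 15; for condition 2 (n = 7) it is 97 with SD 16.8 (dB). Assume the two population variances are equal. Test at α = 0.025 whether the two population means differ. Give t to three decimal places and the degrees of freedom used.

Let group 1 = condition 1, group 2 = condition 2. H0: μ_1 = μ_2; H1: μ_1 ≠ μ_2 (two-sample pooled-variance t-test, two-sided).
s_p² = [(10−1)·15² + (7−1)·16.8²]/(10+7−2) = 247.896
t = (84.4 − 97)/√[247.896·(1/10 + 1/7)] = -1.624
df = n₁ + n₂ − 2 = 15
Two-sided p-value ≈ 0.1252
Since p ≈ 0.1252 > α = 0.025, fail to reject H0; the data do not provide sufficient evidence against H0.

t = -1.624, df = 15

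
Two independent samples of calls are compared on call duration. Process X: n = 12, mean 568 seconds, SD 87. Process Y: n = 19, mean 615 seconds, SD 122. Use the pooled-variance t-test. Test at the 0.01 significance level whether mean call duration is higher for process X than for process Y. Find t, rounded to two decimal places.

-1.16

Let group 1 = process X, group 2 = process Y. H0: μ_1 = μ_2; H1: μ_1 > μ_2 (two-sample pooled-variance t-test, right-tailed).
s_p² = [(12−1)·87² + (19−1)·122²]/(12+19−2) = 12109.3
t = (568 − 615)/√[12109.3·(1/12 + 1/19)] = -1.16
df = n₁ + n₂ − 2 = 29
p-value = P(T ≥ -1.16) ≈ 0.8719
Since p ≈ 0.8719 > α = 0.01, fail to reject H0; the data do not provide sufficient evidence against H0.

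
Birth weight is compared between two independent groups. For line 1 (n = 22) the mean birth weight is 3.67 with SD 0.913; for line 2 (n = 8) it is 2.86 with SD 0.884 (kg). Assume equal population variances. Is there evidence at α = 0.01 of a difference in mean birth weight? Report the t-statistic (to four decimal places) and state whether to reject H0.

Let group 1 = line 1, group 2 = line 2. H0: μ_1 = μ_2; H1: μ_1 ≠ μ_2 (two-sample pooled-variance t-test, two-sided).
s_p² = [(22−1)·0.913² + (8−1)·0.884²]/(22+8−2) = 0.820541
t = (3.67 − 2.86)/√[0.820541·(1/22 + 1/8)] = 2.1659
df = n₁ + n₂ − 2 = 28
Two-sided p-value ≈ 0.039
Since p ≈ 0.039 > α = 0.01, fail to reject H0; the evidence is not statistically significant.

t = 2.1659; fail to reject H0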